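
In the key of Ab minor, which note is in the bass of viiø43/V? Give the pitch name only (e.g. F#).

The applied chord viiø43/V is rooted on D: D-F-Ab-C.
The figure 43 means second inversion — the fifth is in the bass.

Ab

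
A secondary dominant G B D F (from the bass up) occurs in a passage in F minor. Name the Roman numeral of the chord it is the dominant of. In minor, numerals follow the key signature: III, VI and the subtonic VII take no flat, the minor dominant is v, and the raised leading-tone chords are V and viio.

V

The chord is a dominant seventh chord on G.
A dominant resolves down a perfect fifth: G → C. In F minor, C is scale degree 5, i.e. V.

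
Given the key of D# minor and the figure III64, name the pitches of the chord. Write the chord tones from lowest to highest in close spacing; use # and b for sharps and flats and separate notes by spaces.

In D# minor, the mediant is F#, and the diatonic chord built there is a major triad.
Stacking thirds from F# gives F#-A#-C#.
The figured bass 64 indicates second inversion, placing the fifth (C#) in the bass: C#-F#-A#.

C# F# A#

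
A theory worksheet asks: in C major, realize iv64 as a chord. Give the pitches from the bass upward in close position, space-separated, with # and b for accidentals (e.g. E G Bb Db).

C F Ab

Scale degree 4 in C major is F; here the chord built on it is altered to a minor triad. iv64 is the minor subdominant, borrowed from the parallel minor.
So the chord is F-Ab-C, a minor triad.
The figured bass 64 indicates second inversion, placing the fifth (C) in the bass: C-F-Ab.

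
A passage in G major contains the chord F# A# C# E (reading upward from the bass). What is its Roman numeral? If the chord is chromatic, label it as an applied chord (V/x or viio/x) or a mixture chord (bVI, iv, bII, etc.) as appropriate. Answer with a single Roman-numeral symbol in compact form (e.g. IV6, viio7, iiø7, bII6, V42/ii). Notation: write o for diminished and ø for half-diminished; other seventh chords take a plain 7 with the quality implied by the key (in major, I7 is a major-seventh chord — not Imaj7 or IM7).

V7/iii

Stacked in thirds the chord is F#-A#-C#-E: a dominant seventh chord on F#.
F# is not a diatonic chord root with this quality in G major, but it lies a perfect fifth above B (iii), so the chord functions as an applied dominant of iii.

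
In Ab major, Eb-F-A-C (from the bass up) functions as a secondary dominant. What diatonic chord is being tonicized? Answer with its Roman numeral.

ii

The chord is a dominant seventh chord on F.
A dominant resolves down a perfect fifth: F → Bb. In Ab major, Bb is scale degree 2, i.e. ii.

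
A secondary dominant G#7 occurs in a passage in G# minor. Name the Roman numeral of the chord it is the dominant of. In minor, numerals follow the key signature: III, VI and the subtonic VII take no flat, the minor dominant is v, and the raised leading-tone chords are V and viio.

The chord is a dominant seventh chord on G#.
A dominant resolves down a perfect fifth: G# → C#. In G# minor, C# is scale degree 4, i.e. iv.

iv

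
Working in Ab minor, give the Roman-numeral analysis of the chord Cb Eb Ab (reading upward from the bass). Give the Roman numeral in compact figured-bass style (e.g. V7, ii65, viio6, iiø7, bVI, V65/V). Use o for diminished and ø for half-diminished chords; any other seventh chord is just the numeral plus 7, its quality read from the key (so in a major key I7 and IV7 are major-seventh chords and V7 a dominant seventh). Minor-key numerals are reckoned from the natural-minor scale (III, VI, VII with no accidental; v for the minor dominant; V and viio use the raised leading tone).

The pitches Ab-Cb-Eb form a minor triad rooted on Ab.
In Ab minor, Ab is the tonic; the diatonic minor triad there is i.
With Cb in the bass the chord is in first inversion, so the figured bass is 6.

i6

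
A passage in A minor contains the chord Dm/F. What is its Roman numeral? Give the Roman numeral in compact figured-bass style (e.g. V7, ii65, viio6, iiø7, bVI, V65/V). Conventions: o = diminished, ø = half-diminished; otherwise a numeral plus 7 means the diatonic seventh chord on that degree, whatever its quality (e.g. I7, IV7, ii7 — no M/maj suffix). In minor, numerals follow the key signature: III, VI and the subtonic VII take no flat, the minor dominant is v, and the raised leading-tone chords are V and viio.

The pitches D-F-A form a minor triad rooted on D.
D is scale degree 4 in A minor, and a minor triad on that degree is written iv.
With F in the bass the chord is in first inversion, so the figured bass is 6.

iv6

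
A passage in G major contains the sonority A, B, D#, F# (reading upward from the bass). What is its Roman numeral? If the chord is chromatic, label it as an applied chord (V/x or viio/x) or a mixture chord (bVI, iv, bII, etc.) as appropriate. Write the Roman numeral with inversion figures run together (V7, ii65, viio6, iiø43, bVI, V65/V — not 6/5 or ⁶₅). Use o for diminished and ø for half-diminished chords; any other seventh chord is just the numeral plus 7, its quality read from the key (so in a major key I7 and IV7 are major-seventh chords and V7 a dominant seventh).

The pitches B-D#-F#-A form a dominant seventh chord rooted on B.
B is not a diatonic chord root with this quality in G major, but it lies a perfect fifth above E (vi), so the chord functions as an applied dominant of vi.
With A in the bass the chord is in third inversion, so the figured bass is 42.

V42/vi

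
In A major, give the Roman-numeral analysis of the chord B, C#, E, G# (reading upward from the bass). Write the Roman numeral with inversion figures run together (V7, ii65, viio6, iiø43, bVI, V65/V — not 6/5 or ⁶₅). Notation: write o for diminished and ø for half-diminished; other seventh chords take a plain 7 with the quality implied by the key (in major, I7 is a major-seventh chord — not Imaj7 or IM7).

The pitches C#-E-G#-B form a minor seventh chord rooted on C#.
C# is scale degree 3 in A major, and a minor seventh chord on that degree is written iii7.
With B in the bass the chord is in third inversion, so the figured bass is 42.

iii42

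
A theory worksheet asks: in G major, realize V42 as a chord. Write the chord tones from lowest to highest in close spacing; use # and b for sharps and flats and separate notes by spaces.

C D F# A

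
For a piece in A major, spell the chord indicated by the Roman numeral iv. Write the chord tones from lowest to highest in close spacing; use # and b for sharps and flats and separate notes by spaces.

Scale degree 4 in A major is D; here the chord built on it is altered to a minor triad. iv is the minor subdominant, borrowed from the parallel minor.
So the chord is D-F-A, a minor triad.

D F A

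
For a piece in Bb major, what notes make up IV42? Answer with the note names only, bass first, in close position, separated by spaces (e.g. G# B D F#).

In Bb major, the subdominant is Eb, and the diatonic chord built there is a major seventh chord.
That chord is spelled Eb-G-Bb-D.
With the 42 figure the chord is in third inversion; from the bass D upward in close position it reads D-Eb-G-Bb.

D Eb G Bb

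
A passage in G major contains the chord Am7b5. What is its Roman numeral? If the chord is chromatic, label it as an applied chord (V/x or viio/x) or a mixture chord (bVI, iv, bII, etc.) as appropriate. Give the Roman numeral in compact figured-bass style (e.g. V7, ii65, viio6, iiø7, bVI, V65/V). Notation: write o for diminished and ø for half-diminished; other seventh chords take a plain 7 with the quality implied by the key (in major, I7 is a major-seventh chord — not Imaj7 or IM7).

The pitches A-C-Eb-G form a half-diminished seventh chord rooted on A.
A is the second degree of G major. This is the half-diminished supertonic seventh, borrowed from the parallel minor.

iiø7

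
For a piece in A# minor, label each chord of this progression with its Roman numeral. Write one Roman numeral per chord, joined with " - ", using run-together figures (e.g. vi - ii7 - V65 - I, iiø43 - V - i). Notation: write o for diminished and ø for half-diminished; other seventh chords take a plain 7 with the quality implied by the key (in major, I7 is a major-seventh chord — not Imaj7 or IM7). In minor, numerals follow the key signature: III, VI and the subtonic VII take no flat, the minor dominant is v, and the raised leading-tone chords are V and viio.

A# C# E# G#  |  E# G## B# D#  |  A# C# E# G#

A#-C#-E#-G#: root A# is the tonic; minor seventh chord there is i7.
E#-G##-B#-D# has root E#, degree 5 in A# minor, so V7.
A#-C#-E#-G#: minor seventh chord on A# = scale degree 1 → i7.

i7 - V7 - i7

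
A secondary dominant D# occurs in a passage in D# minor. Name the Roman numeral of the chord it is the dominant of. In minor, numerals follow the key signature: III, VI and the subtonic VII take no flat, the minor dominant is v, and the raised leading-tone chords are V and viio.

iv

The chord is a major triad on D#.
A dominant resolves down a perfect fifth: D# → G#. In D# minor, G# is scale degree 4, i.e. iv.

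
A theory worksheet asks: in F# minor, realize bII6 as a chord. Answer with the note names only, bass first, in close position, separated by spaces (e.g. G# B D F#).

bII6 is the Neapolitan sixth — a major triad on the lowered second degree, here in its customary first inversion. In F# minor that root is G.
So the chord is G-B-D, a major triad.
The figured bass 6 indicates first inversion, placing the third (B) in the bass: B-D-G.

B D G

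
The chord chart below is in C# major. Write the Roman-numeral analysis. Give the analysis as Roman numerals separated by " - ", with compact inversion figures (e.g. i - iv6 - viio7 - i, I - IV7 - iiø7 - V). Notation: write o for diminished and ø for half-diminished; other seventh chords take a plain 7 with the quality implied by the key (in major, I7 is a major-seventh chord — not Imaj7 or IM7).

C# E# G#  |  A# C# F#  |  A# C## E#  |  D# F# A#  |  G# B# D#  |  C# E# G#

C#-E#-G#: root C# is the tonic; major triad there is I.
A#-C#-F# has root F#, degree 4 in C# major, so IV6.
A#-C##-E#: chromatic; A# is V of ii, so V/ii.
D#-F#-A#: root D# is the supertonic; minor triad there is ii.
G#-B#-D#: major triad on G# = scale degree 5 → V.
C#-E#-G# has root C#, degree 1 in C# major, so I.

I - IV6 - V/ii - ii - V - I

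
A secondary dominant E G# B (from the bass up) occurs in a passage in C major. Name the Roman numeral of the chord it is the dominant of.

vi

The chord is a major triad on E.
A dominant resolves down a perfect fifth: E → A. In C major, A is scale degree 6, i.e. vi.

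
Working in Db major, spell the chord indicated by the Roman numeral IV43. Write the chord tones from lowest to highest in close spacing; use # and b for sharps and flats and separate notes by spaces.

Db F Gb Bb

The numeral's case and figure indicate a major seventh chord. In Db major its root, scale degree 4, is Gb.
Stacking thirds from Gb gives Gb-Bb-Db-F.
With the 43 figure the chord is in second inversion; from the bass Db upward in close position it reads Db-F-Gb-Bb.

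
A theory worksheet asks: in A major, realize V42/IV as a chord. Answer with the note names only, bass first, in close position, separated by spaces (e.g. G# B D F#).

V42/IV is a secondary dominant — the dominant seventh of IV. IV in A major is D, so the applied chord's root is A, a perfect fifth above.
Building a dominant seventh chord on A gives A-C#-E-G.
With the 42 figure the chord is in third inversion; from the bass G upward in close position it reads G-A-C#-E.

G A C# E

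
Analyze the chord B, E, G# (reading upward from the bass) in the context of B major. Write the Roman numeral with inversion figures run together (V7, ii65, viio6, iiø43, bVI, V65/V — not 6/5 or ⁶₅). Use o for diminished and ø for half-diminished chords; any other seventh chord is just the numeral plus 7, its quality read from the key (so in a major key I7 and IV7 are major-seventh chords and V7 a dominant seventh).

IV64

Stacked in thirds the chord is E-G#-B: a major triad on E.
In B major, E is the subdominant; the diatonic major triad there is IV.
With B in the bass the chord is in second inversion, so the figured bass is 64.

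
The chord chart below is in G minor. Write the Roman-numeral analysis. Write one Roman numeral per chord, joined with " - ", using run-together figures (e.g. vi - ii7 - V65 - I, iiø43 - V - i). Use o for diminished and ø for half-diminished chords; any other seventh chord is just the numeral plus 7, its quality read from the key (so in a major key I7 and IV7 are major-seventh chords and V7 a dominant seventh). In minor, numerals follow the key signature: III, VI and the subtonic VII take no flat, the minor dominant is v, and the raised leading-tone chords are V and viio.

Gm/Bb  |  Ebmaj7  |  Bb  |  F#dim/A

Gm/Bb: root G is the tonic; minor triad there is i6.
Ebmaj7: major seventh chord on Eb = scale degree 6 → VI7.
Bb: root Bb is the mediant; major triad there is III.
F#dim/A has root F#, degree 7 in G minor, so viio6.

i6 - VI7 - III - viio6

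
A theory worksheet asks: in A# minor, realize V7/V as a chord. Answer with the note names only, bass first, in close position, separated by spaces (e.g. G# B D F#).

B# D## F## A#

V7/V is a secondary dominant — the dominant seventh of V. V in A# minor is E#, so the applied chord's root is B#, a perfect fifth above.
Building a dominant seventh chord on B# gives B#-D##-F##-A#.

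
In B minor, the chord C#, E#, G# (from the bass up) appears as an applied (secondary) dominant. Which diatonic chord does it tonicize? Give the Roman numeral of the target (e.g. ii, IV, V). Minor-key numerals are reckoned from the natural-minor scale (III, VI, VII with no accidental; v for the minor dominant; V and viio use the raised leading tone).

V

The chord is a major triad on C#.
A dominant resolves down a perfect fifth: C# → F#. In B minor, F# is scale degree 5, i.e. V.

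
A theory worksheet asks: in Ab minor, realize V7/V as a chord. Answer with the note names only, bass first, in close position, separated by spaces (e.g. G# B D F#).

Bb D F Ab

V7/V is a secondary dominant — the dominant seventh of V. V in Ab minor is Eb, so the applied chord's root is Bb, a perfect fifth above.
Building a dominant seventh chord on Bb gives Bb-D-F-Ab.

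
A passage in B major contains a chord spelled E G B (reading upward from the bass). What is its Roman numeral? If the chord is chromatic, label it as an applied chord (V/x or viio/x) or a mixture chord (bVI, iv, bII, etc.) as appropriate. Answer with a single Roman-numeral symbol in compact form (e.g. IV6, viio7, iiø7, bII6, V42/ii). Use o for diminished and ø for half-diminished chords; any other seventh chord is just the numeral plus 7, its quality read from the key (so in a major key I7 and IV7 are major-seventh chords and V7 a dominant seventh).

Stacked in thirds the chord is E-G-B: a minor triad on E.
E is the fourth degree of B major. This is the minor subdominant, borrowed from the parallel minor.

iv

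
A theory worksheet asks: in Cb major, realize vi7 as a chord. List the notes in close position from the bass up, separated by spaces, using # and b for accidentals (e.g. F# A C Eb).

Ab Cb Eb Gb

The numeral's case and figure indicate a minor seventh chord. In Cb major its root, the sixth degree, is Ab.
That chord is spelled Ab-Cb-Eb-Gb.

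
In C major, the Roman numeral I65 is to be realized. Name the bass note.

E

I in C major has root C; the chord is C-E-G-B.
The figure 65 means first inversion — the third is in the bass.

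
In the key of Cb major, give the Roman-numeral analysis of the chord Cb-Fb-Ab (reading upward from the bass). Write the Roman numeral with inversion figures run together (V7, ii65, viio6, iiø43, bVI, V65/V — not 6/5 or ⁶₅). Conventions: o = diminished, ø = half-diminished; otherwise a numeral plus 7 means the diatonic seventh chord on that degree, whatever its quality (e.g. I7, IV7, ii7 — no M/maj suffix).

Stacked in thirds the chord is Fb-Ab-Cb: a major triad on Fb.
In Cb major, Fb is the subdominant; the diatonic major triad there is IV.
With Cb in the bass the chord is in second inversion, so the figured bass is 64.

IV64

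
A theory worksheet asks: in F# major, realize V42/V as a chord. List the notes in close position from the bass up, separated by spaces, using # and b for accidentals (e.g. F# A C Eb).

F# G# B# D#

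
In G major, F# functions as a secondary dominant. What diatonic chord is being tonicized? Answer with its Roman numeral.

The chord is a major triad on F#.
A dominant resolves down a perfect fifth: F# → B. In G major, B is scale degree 3, i.e. iii.

iii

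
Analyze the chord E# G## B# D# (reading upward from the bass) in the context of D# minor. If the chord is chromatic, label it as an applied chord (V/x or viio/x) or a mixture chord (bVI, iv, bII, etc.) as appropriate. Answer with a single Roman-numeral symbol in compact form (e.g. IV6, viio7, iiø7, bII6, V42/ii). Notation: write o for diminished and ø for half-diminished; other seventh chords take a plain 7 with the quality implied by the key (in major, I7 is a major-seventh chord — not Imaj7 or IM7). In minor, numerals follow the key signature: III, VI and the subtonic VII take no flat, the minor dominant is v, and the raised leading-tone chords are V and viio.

Stacked in thirds the chord is E#-G##-B#-D#: a dominant seventh chord on E#.
E# is not a diatonic chord root with this quality in D# minor, but it lies a perfect fifth above A# (V), so the chord functions as an applied dominant of V.

V7/V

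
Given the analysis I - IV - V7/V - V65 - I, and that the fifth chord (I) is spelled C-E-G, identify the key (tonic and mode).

C major

I is given as C-E-G — a major triad with root C.
If C is scale degree 1 and the mode makes that degree carry a major triad, the tonic is C and the mode is major.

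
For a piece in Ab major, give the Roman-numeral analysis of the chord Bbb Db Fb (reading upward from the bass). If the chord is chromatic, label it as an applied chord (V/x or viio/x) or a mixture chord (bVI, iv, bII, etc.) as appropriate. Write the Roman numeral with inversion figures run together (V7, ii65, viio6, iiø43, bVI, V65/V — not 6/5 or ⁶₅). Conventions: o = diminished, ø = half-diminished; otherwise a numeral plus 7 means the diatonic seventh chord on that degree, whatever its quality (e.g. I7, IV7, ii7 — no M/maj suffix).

The pitches Bbb-Db-Fb form a major triad rooted on Bbb.
Bbb is the lowered second degree of Ab major (diatonic 2 would be Bb). This is the Neapolitan chord — a major triad on the lowered second degree.

bII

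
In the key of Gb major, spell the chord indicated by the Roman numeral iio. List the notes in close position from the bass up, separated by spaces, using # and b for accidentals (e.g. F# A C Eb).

Ab Cb Ebb

Scale degree 2 in Gb major is Ab; here the chord built on it is altered to a diminished triad. iio is the diminished supertonic triad, borrowed from the parallel minor.
So the chord is Ab-Cb-Ebb.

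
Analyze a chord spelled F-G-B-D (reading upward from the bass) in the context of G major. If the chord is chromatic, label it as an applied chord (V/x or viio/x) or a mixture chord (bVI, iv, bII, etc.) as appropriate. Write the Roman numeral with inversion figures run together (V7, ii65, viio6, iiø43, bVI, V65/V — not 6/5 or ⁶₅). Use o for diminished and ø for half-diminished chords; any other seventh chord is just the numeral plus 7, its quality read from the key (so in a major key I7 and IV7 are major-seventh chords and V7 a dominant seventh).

The pitches G-B-D-F form a dominant seventh chord rooted on G.
G is not a diatonic chord root with this quality in G major, but it lies a perfect fifth above C (IV), so the chord functions as an applied dominant of IV.
With F in the bass the chord is in third inversion, so the figured bass is 42.

V42/IV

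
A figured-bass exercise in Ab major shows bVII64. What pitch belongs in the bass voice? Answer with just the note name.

Db

bVII in Ab major has root Gb; the chord is Gb-Bb-Db.
The figure 64 means second inversion — the fifth is in the bass.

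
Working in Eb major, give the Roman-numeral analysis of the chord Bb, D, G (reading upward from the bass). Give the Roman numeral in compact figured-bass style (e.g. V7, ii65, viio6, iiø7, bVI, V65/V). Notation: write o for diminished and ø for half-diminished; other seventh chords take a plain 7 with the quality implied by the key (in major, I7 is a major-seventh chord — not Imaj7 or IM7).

iii6

The pitches G-Bb-D form a minor triad rooted on G.
In Eb major, G is the mediant; the diatonic minor triad there is iii.
With Bb in the bass the chord is in first inversion, so the figured bass is 6.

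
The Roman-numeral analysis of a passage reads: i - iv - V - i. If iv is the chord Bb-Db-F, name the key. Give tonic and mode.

The anchor chord is a minor triad on Bb, labeled iv.
iv on Bb implies Bb is the subdominant; that puts the tonic at F, and the lowercase numeral fits minor mode.

F minor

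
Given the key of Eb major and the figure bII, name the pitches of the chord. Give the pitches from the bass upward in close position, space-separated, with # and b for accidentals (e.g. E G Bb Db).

Scale degree 2 in Eb major is F; lowering it a half step gives Fb. bII is the Neapolitan chord — a major triad on the lowered second degree.
So the chord is Fb-Ab-Cb.

Fb Ab Cb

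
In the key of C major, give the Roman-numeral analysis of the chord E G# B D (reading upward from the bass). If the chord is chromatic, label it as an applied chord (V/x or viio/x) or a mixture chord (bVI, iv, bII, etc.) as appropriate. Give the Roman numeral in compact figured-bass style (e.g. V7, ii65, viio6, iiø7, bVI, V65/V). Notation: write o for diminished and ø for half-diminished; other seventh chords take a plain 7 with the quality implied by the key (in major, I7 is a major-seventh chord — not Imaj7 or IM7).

V7/vi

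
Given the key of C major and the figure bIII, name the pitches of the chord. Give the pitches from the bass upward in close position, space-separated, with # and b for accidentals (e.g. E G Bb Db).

Eb G Bb

Scale degree 3 in C major is E; lowering it a half step gives Eb. bIII is a major triad on the lowered third degree, borrowed from the parallel minor.
So the chord is Eb-G-Bb.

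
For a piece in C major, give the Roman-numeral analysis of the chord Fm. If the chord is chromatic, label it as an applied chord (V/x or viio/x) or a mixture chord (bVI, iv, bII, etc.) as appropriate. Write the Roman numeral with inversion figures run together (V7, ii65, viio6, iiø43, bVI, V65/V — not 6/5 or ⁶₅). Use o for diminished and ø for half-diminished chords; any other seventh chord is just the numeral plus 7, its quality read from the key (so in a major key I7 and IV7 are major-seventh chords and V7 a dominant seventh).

Stacked in thirds the chord is F-Ab-C: a minor triad on F.
F is the fourth degree of C major. This is the minor subdominant, borrowed from the parallel minor.

iv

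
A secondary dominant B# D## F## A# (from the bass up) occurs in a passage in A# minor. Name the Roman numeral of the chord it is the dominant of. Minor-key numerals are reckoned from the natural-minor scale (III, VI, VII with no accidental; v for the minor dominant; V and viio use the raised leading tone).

The chord is a dominant seventh chord on B#.
A dominant resolves down a perfect fifth: B# → E#. In A# minor, E# is scale degree 5, i.e. V.

V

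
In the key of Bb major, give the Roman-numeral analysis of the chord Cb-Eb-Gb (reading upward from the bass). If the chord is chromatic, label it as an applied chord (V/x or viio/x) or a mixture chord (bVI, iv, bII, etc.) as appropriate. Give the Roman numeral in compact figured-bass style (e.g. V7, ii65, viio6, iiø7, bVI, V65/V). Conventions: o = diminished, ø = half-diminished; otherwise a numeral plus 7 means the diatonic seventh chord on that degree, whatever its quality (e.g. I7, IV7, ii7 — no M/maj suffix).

Stacked in thirds the chord is Cb-Eb-Gb: a major triad on Cb.
Cb is the lowered second degree of Bb major (diatonic 2 would be C). This is the Neapolitan chord — a major triad on the lowered second degree.

bII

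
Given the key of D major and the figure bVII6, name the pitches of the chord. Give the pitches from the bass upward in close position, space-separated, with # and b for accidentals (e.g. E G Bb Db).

bVII6 is a major triad on the lowered seventh degree (the subtonic), borrowed from the parallel minor. In D major that root is C.
So the chord is C-E-G, a major triad.
The figured bass 6 indicates first inversion, placing the third (E) in the bass: E-G-C.

E G C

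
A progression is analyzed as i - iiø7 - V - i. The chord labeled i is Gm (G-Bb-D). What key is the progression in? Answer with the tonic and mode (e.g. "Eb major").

The chord Gm is a minor triad rooted on G; its label is i.
If G is scale degree 1 and the mode makes that degree carry a minor triad, the tonic is G and the mode is minor.

G minor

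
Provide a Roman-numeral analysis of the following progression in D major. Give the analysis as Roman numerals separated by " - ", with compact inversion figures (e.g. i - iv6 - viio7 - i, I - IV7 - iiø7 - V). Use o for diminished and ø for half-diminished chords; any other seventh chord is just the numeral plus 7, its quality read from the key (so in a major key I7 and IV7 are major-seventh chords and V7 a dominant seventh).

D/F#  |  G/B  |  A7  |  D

I6 - IV6 - V7 - I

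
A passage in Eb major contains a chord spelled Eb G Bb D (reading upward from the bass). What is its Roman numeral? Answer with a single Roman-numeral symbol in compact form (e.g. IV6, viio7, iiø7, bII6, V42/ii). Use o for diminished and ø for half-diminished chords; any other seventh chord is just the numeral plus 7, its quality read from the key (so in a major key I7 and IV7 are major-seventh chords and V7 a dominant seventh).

The pitches Eb-G-Bb-D form a major seventh chord rooted on Eb.
Eb is scale degree 1 in Eb major, and a major seventh chord on that degree is written I7.

I7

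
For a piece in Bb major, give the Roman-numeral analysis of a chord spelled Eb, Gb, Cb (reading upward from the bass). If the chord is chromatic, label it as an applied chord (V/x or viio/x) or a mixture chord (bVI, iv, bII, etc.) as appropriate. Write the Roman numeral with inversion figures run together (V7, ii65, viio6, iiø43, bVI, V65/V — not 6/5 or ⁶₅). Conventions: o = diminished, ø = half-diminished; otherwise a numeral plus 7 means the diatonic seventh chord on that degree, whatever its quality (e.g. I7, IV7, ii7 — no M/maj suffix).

bII6

The pitches Cb-Eb-Gb form a major triad rooted on Cb.
Cb is the lowered second degree of Bb major (diatonic 2 would be C). This is the Neapolitan sixth — a major triad on the lowered second degree, here in its customary first inversion.
With Eb in the bass the chord is in first inversion, so the figured bass is 6.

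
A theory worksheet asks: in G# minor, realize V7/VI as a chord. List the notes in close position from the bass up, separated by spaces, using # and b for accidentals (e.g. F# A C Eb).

B D# F# A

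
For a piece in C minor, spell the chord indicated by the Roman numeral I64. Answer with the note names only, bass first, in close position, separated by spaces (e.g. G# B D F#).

I64 is the major tonic (Picardy third), borrowed from the parallel major. In C minor that root is C.
So the chord is C-E-G.
The figured bass 64 indicates second inversion, placing the fifth (G) in the bass: G-C-E.

G C E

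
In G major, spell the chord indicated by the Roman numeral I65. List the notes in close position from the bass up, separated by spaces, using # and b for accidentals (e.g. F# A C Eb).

In G major, the tonic is G, and the diatonic chord built there is a major seventh chord.
Stacking thirds from G gives G-B-D-F#.
With the 65 figure the chord is in first inversion; from the bass B upward in close position it reads B-D-F#-G.

B D F# G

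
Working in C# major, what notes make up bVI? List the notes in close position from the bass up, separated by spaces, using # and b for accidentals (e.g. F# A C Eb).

A C# E

bVI is a major triad on the lowered sixth degree, borrowed from the parallel minor. In C# major that root is A.
So the chord is A-C#-E, a major triad.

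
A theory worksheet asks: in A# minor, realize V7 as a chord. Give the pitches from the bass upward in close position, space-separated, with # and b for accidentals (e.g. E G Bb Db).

In A# minor, the dominant is E#. The dominant is major (leading tone raised), so V is a dominant seventh chord.
That chord is spelled E#-G##-B#-D#.

E# G## B# D#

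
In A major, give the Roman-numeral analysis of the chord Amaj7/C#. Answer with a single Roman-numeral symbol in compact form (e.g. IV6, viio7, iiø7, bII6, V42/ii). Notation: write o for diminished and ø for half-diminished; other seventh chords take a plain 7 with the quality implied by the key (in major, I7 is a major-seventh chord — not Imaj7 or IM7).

The pitches A-C#-E-G# form a major seventh chord rooted on A.
A is scale degree 1 in A major, and a major seventh chord on that degree is written I7.
With C# in the bass the chord is in first inversion, so the figured bass is 65.

I65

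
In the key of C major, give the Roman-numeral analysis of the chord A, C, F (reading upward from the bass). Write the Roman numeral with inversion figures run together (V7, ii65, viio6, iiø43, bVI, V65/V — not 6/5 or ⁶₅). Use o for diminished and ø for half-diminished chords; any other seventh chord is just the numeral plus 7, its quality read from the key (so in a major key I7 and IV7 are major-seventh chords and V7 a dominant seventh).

IV6

Stacked in thirds the chord is F-A-C: a major triad on F.
F is scale degree 4 in C major, and a major triad on that degree is written IV.
With A in the bass the chord is in first inversion, so the figured bass is 6.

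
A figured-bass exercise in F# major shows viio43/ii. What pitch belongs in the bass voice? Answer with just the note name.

The applied chord viio43/ii is rooted on F##: F##-A#-C#-E.
The figure 43 means second inversion — the fifth is in the bass.

C#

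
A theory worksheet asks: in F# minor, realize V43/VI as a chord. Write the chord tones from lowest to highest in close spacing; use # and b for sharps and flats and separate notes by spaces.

E G A C#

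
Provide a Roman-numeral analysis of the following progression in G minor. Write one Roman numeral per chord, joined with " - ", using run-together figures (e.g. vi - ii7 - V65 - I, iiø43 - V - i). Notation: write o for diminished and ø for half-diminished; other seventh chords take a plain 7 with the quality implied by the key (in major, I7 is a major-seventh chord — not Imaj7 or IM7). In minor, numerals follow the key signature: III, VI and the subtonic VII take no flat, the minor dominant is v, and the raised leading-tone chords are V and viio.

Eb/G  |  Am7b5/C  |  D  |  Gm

VI6 - iiø65 - V - i

Eb/G: root Eb is the submediant; major triad there is VI6.
Am7b5/C: root A is the supertonic; half-diminished seventh chord there is iiø65.
D has root D, degree 5 in G minor, so V.
Gm has root G, degree 1 in G minor, so i.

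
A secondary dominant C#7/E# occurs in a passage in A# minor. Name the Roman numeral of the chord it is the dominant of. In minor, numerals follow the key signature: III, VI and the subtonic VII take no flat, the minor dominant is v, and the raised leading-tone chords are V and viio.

The chord is a dominant seventh chord on C#.
A dominant resolves down a perfect fifth: C# → F#. In A# minor, F# is scale degree 6, i.e. VI.

VI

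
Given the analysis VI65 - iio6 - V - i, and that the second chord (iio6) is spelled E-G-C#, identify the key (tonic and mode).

The anchor chord is a diminished triad on C#, labeled iio6.
Counting down one scale step from C# places the tonic on B; a diminished triad on degree 2 is diatonic only in minor.

B minor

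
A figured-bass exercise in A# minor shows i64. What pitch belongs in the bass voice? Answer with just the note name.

E#

i in A# minor has root A#; the chord is A#-C#-E#.
The figure 64 means second inversion — the fifth is in the bass.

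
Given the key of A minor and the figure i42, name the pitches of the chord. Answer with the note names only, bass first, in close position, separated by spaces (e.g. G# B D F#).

In A minor, scale degree 1 is A, and the diatonic chord built there is a minor seventh chord.
Stacking thirds from A gives A-C-E-G.
With the 42 figure the chord is in third inversion; from the bass G upward in close position it reads G-A-C-E.

G A C E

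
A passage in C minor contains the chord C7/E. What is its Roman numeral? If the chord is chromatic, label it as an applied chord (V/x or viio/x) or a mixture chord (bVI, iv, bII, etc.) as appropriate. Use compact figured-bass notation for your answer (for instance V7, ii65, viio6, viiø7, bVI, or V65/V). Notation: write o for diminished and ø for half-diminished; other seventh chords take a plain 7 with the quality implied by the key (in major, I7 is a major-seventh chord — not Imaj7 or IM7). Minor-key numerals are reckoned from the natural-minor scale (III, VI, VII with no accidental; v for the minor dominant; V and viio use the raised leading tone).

The pitches C-E-G-Bb form a dominant seventh chord rooted on C.
C is not a diatonic chord root with this quality in C minor, but it lies a perfect fifth above F (iv), so the chord functions as an applied dominant of iv.
With E in the bass the chord is in first inversion, so the figured bass is 65.

V65/iv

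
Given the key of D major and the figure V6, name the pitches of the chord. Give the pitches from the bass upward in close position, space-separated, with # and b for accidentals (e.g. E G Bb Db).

The numeral's case and figure indicate a major triad. In D major its root, the dominant, is A.
That chord is spelled A-C#-E.
The figured bass 6 indicates first inversion, placing the third (C#) in the bass: C#-E-A.

C# E A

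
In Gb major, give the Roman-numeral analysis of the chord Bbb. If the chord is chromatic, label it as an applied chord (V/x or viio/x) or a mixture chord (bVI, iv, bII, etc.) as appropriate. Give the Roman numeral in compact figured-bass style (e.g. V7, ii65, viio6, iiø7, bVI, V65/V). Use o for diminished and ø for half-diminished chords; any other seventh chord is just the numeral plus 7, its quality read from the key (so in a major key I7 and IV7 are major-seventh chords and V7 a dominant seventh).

bIII

Stacked in thirds the chord is Bbb-Db-Fb: a major triad on Bbb.
Bbb is the lowered third degree of Gb major (diatonic 3 would be Bb). This is a major triad on the lowered third degree, borrowed from the parallel minor.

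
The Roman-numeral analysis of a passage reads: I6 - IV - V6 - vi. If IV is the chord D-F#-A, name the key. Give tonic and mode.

A major

IV is given as D-F#-A — a major triad with root D.
If D is scale degree 4 and the mode makes that degree carry a major triad, the tonic is A and the mode is major.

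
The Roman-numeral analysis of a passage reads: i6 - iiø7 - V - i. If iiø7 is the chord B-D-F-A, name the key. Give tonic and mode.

A minor

The anchor chord is a half-diminished seventh chord on B, labeled iiø7.
Counting down one scale step from B places the tonic on A; a half-diminished seventh chord on degree 2 is diatonic only in minor.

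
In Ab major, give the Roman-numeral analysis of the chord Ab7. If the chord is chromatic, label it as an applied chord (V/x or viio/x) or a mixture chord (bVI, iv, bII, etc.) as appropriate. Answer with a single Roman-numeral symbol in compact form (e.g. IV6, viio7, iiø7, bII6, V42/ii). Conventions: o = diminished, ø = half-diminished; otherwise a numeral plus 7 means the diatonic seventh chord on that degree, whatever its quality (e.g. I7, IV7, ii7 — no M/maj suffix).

V7/IV

The pitches Ab-C-Eb-Gb form a dominant seventh chord rooted on Ab.
Ab is not a diatonic chord root with this quality in Ab major, but it lies a perfect fifth above Db (IV), so the chord functions as an applied dominant of IV.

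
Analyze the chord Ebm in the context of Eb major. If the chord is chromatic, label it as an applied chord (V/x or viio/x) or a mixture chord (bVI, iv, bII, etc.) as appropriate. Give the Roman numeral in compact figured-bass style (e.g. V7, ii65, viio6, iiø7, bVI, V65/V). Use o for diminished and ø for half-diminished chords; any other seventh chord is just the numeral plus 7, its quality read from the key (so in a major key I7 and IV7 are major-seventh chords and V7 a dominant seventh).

i

The pitches Eb-Gb-Bb form a minor triad rooted on Eb.
Eb is the first degree of Eb major. This is the minor tonic, borrowed from the parallel minor.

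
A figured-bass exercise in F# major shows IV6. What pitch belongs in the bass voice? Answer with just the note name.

IV in F# major has root B; the chord is B-D#-F#.
The figure 6 means first inversion — the third is in the bass.

D#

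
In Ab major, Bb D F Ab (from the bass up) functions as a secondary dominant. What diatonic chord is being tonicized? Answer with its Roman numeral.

The chord is a dominant seventh chord on Bb.
A dominant resolves down a perfect fifth: Bb → Eb. In Ab major, Eb is scale degree 5, i.e. V.

V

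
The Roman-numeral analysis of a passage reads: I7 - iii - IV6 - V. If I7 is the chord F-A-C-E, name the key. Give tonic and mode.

F major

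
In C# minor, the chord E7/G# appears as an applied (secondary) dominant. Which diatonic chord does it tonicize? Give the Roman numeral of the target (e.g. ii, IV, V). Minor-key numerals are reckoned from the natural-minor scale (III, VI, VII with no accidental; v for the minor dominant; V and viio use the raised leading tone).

VI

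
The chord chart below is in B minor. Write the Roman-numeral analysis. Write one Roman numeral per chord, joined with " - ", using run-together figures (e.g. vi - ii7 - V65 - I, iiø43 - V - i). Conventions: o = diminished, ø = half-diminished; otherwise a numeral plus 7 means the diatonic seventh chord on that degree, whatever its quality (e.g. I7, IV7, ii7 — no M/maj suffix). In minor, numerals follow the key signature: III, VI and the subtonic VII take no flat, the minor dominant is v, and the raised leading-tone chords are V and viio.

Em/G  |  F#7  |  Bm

Em/G has root E, degree 4 in B minor, so iv6.
F#7 has root F#, degree 5 in B minor, so V7.
Bm has root B, degree 1 in B minor, so i.

iv6 - V7 - i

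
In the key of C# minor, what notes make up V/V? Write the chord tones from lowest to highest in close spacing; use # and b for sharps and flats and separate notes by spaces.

D# F## A#

V/V is a secondary dominant — the dominant triad of V. V in C# minor is G#, so the applied chord's root is D#, a perfect fifth above.
Building a major triad on D# gives D#-F##-A#.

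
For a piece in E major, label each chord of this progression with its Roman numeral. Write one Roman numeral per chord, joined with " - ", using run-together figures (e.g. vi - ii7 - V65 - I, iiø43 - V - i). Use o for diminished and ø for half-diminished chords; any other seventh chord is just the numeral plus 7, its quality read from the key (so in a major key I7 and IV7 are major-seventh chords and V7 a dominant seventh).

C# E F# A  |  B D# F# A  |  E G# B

C#-E-F#-A: minor seventh chord on F# = scale degree 2 → ii43.
B-D#-F#-A: root B is the dominant; dominant seventh chord there is V7.
E-G#-B: root E is the tonic; major triad there is I.

ii43 - V7 - I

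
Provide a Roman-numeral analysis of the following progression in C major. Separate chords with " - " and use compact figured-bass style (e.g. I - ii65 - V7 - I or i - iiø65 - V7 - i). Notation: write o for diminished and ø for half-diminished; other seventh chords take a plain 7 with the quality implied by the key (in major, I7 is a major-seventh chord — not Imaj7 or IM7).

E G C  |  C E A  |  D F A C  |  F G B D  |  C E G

I6 - vi6 - ii7 - V42 - I

E-G-C: major triad on C = scale degree 1 → I6.
C-E-A has root A, degree 6 in C major, so vi6.
D-F-A-C has root D, degree 2 in C major, so ii7.
F-G-B-D has root G, degree 5 in C major, so V42.
C-E-G: root C is the tonic; major triad there is I.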